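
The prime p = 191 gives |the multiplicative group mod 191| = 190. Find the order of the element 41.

38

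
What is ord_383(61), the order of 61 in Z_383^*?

382

The order of 61 must divide p − 1 = 382 = 2 · 191.
Divisors: 1, 2, 191, 382.
Check each in increasing order: 61^1 ≡ 61;  61^2 ≡ 274;  61^191 ≡ 382;  61^382 ≡ 1.
Smallest exponent giving 1 is 382.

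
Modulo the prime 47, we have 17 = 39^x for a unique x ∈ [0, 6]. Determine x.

2

Compute 39^0 mod 47 = 1, then multiply by 39 repeatedly:
  39^0=1  39^1=39  39^2=17
Found 17 at exponent 2.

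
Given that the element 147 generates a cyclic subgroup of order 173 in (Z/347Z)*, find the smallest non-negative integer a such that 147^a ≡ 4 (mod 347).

82

Baby-step giant-step with m = ceil(sqrt(173)) = 14.
Baby table (147^j mod 347 for j=0..13):
  0:1  1:147  2:95  3:85  4:3  5:94  6:285  7:255
  8:9  9:282  10:161  11:71  12:27  13:152
Giant step factor: 147^(-14) ≡ 74 (mod 347).
Scan 4·74^i mod 347 for i = 0, 1, …:
  i=0: 4   i=1: 296   i=2: 43   i=3: 59
  i=4: 202   i=5: 27
Match at i=5, j=12: a = 5·14 + 12 = 82.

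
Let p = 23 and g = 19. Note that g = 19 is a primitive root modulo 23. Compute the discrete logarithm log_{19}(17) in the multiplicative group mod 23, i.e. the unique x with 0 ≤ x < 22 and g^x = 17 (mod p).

21

Successive powers of 19 modulo 23:
  19^0=1  19^1=19  19^2=16  19^3=5  19^4=3  19^5=11
  19^6=2  19^7=15  19^8=9  19^9=10  19^10=6  19^11=22
  19^12=4  19^13=7  19^14=18  19^15=20  19^16=12  19^17=21
  19^18=8  19^19=14  19^20=13  19^21=17
So 19^21 ≡ 17 (mod 23), giving x = 21.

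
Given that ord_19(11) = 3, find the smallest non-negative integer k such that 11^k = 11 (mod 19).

1

Successive powers of 11 modulo 19:
  11^0=1  11^1=11
So 11^1 ≡ 11 (mod 19), giving k = 1.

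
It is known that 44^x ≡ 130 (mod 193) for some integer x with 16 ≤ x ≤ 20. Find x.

Compute 44^16 mod 193 = 130, then multiply by 44 repeatedly:
  44^16=130
Found 130 at exponent 16.

16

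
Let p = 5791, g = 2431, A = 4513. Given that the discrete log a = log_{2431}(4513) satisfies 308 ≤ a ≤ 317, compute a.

312

Compute 2431^308 mod 5791 = 5468, then multiply by 2431 repeatedly:
  2431^308=5468  2431^309=2363  2431^310=5572  2431^311=383  2431^312=4513
Found 4513 at exponent 312.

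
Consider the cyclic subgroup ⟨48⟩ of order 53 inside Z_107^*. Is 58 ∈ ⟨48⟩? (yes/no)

no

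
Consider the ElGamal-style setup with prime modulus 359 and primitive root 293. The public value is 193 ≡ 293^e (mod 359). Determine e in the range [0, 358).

192

Baby-step giant-step with m = ceil(sqrt(358)) = 19.
Baby table (293^j mod 359 for j=0..18):
  0:1  1:293  2:48  3:63  4:150  5:152  6:20  7:116
  8:242  9:183  10:128  11:168  12:41  13:166  14:173  15:70
  16:47  17:129  18:102
Giant step factor: 293^(-19) ≡ 238 (mod 359).
Scan 193·238^i mod 359 for i = 0, 1, …:
  i=0: 193   i=1: 341   i=2: 24   i=3: 327
  i=4: 282   i=5: 342   i=6: 262   i=7: 249
  i=8: 27   i=9: 323   i=10: 48
Match at i=10, j=2: e = 10·19 + 2 = 192.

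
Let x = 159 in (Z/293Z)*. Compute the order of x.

292

The order of 159 must divide p − 1 = 292 = 2^2 · 73.
Divisors: 1, 2, 4, 73, 146, 292.
Check each in increasing order: 159^1 ≡ 159;  159^2 ≡ 83;  159^4 ≡ 150;  159^73 ≡ 138;  159^146 ≡ 292;  159^292 ≡ 1.
Smallest exponent giving 1 is 292.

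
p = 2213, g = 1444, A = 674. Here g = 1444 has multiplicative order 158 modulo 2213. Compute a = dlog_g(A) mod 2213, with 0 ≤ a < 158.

135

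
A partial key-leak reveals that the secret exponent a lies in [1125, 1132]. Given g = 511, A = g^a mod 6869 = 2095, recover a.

Compute 511^1125 mod 6869 = 715, then multiply by 511 repeatedly:
  511^1125=715  511^1126=1308  511^1127=2095
Found 2095 at exponent 1127.

1127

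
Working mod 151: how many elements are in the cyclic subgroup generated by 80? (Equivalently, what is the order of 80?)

75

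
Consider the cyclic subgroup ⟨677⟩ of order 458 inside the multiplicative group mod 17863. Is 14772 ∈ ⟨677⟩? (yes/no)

14772 ∈ ⟨677⟩ iff 14772^458 ≡ 1 (mod 17863), since |⟨677⟩| = 458.
14772^458 mod 17863 = 1.
Since 1 = 1, 14772 lies in the subgroup.

yes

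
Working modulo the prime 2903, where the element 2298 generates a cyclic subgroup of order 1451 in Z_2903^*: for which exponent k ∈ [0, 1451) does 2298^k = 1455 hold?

Baby-step giant-step with m = ceil(sqrt(1451)) = 39.
Baby table (2298^j mod 2903 for j=0..38):
  0:1  1:2298  2:247  3:1521  4:46  5:1200  6:2653  7:294
  8:2116  9:43  10:112  11:1912  12:1537  13:1978  14:2249  15:862
  16:1030  17:995  18:1849  19:1913  20:932  21:2225  22:867  23:908
  24:2230  25:745  26:2143  27:1126  28:975  29:2337  30:2779  31:2445
  32:1305  33:91  34:102  35:2156  36:1970  37:1283  38:1789
Giant step factor: 2298^(-39) ≡ 1476 (mod 2903).
Scan 1455·1476^i mod 2903 for i = 0, 1, …:
  i=0: 1455   i=1: 2263   i=2: 1738   i=3: 1939
  i=4: 2509   i=5: 1959   i=6: 96   i=7: 2352
  i=8: 2467   i=9: 930     …   i=31: 1026
  i=32: 1913
Match at i=32, j=19: k = 32·39 + 19 = 1267.

1267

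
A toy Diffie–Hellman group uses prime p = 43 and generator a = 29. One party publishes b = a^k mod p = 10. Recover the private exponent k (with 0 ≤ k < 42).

Baby-step giant-step with m = ceil(sqrt(42)) = 7.
Baby table (29^j mod 43 for j=0..6):
  0:1  1:29  2:24  3:8  4:17  5:20  6:21
Giant step factor: 29^(-7) ≡ 37 (mod 43).
Scan 10·37^i mod 43 for i = 0, 1, …:
  i=0: 10   i=1: 26   i=2: 16   i=3: 33
  i=4: 17
Match at i=4, j=4: k = 4·7 + 4 = 32.

32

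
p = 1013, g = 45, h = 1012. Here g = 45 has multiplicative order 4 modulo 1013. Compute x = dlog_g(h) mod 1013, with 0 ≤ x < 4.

2

Successive powers of 45 modulo 1013:
  45^0=1  45^1=45  45^2=1012
So 45^2 ≡ 1012 (mod 1013), giving x = 2.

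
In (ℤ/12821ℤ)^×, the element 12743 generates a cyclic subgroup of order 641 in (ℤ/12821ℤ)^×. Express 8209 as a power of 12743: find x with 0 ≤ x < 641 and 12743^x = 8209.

59

Baby-step giant-step with m = ceil(sqrt(641)) = 26.
Baby table (12743^j mod 12821 for j=0..25):
  0:1  1:12743  2:6084  3:12646  4:829  5:12264  6:4983  7:8777
  8:7728  9:12624  10:2545  11:6626  12:8833  13:3360  14:7161  15:5566
  16:1766  17:3283  18:346  19:11475  20:2420  21:3555  22:4772  23:12414
  24:6104  25:11086
Giant step factor: 12743^(-26) ≡ 2051 (mod 12821).
Scan 8209·2051^i mod 12821 for i = 0, 1, …:
  i=0: 8209   i=1: 2686   i=2: 8777
Match at i=2, j=7: x = 2·26 + 7 = 59.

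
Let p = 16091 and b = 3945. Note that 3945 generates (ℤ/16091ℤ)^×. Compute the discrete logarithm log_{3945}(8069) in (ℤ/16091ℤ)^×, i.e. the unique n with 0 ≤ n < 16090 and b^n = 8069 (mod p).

Baby-step giant-step with m = ceil(sqrt(16090)) = 127.
Baby table (3945^j mod 16091 for j=0..126):
  0:1  1:3945  2:3028  3:5938  4:13005  5:6617  6:4463  7:2981
  8:13615  9:15508  10:1078  11:4686  12:13802  13:13037  14:4129  15:4813
  16:15996  17:11409  18:1978  19:15166  20:3532  21:15025  22:10472  23:6443
  24:9946  25:7112  26:10227  27:5378  28:8272  29:492  30:10020  31:9404
  32:9025  33:10333  34:5182  35:7420  36:2371  37:4724  38:2802  39:15464
  40:4499  41:182  42:9986  43:4002  44:2619  45:1533  46:13560  47:7716
  48:11539  49:16007  50:6531  51:3104  52:29  53:1768  54:7357  55:11292
  56:7052  57:14892  58:699  59:5994  60:8651  61:15275  62:15171  63:7166
  64:14074  65:7980  66:7104  67:10849  68:13336  69:9041  70:9089  71:5357
  72:5882  73:1268  74:14050  75:9846  76:14887  77:13156  78:6945  79:11143
  80:14614  81:14268  82:942  83:15260  84:4269  85:10019  86:5459  87:5997
  88:4395  89:8268  90:803  91:13999  92:1743  93:5278  94:16047  95:3421
  96:11587  97:12275  98:7056  99:14581  100:12811  101:13655  102:12398  103:9561
  104:841  105:2999  106:4170  107:5648  108:11416  109:13502  110:4180  111:12916
  112:9514  113:8518  114:5502  115:14722  116:5871  117:6146  118:12924  119:8892
  120:560  121:4733  122:6125  123:10534  124:9668  125:4590  126:5175
Giant step factor: 3945^(-127) ≡ 4654 (mod 16091).
Scan 8069·4654^i mod 16091 for i = 0, 1, …:
  i=0: 8069   i=1: 12823   i=2: 12814   i=3: 3110
  i=4: 8131   i=5: 11733   i=6: 8619   i=7: 14054
  i=8: 13492   i=9: 4686
Match at i=9, j=11: n = 9·127 + 11 = 1154.

1154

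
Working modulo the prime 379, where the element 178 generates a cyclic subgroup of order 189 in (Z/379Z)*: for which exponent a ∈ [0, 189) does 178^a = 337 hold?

Baby-step giant-step with m = ceil(sqrt(189)) = 14.
Baby table (178^j mod 379 for j=0..13):
  0:1  1:178  2:227  3:232  4:364  5:362  6:6  7:310
  8:225  9:255  10:289  11:277  12:36  13:344
Giant step factor: 178^(-14) ≡ 121 (mod 379).
Scan 337·121^i mod 379 for i = 0, 1, …:
  i=0: 337   i=1: 224   i=2: 195   i=3: 97
  i=4: 367   i=5: 64   i=6: 164   i=7: 136
  i=8: 159   i=9: 289
Match at i=9, j=10: a = 9·14 + 10 = 136.

136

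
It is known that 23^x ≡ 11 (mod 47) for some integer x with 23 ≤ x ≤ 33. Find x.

29

Compute 23^23 mod 47 = 46, then multiply by 23 repeatedly:
  23^23=46  23^24=24  23^25=35  23^26=6  23^27=44
  23^28=25  23^29=11
Found 11 at exponent 29.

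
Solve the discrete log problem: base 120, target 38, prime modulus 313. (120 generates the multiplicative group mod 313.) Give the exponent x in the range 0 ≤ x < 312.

62

Baby-step giant-step with m = ceil(sqrt(312)) = 18.
Baby table (120^j mod 313 for j=0..17):
  0:1  1:120  2:2  3:240  4:4  5:167  6:8  7:21
  8:16  9:42  10:32  11:84  12:64  13:168  14:128  15:23
  16:256  17:46
Giant step factor: 120^(-18) ≡ 151 (mod 313).
Scan 38·151^i mod 313 for i = 0, 1, …:
  i=0: 38   i=1: 104   i=2: 54   i=3: 16
Match at i=3, j=8: x = 3·18 + 8 = 62.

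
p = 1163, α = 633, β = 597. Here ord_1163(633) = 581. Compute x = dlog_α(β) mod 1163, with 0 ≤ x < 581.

Baby-step giant-step with m = ceil(sqrt(581)) = 25.
Baby table (633^j mod 1163 for j=0..24):
  0:1  1:633  2:617  3:956  4:388  5:211  6:981  7:1094
  8:517  9:458  10:327  11:1140  12:560  13:928  14:109  15:380
  16:962  17:697  18:424  19:902  20:1096  21:620  22:529  23:1076
  24:753
Giant step factor: 633^(-25) ≡ 861 (mod 1163).
Scan 597·861^i mod 1163 for i = 0, 1, …:
  i=0: 597   i=1: 1134   i=2: 617
Match at i=2, j=2: x = 2·25 + 2 = 52.

52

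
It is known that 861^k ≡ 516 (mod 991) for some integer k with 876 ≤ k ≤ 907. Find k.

901

Compute 861^876 mod 991 = 894, then multiply by 861 repeatedly:
  861^876=894  861^877=718  861^878=805  861^879=396  861^880=52
  861^881=177  861^882=774  861^883=462  861^884=391  861^885=702
  861^886=903  861^887=539  861^888=291  861^889=819  861^890=558
  861^891=794  861^892=835  861^893=460  861^894=651  861^895=596
  861^896=809  861^897=867  861^898=264  861^899=365  861^900=118
  861^901=516
Found 516 at exponent 901.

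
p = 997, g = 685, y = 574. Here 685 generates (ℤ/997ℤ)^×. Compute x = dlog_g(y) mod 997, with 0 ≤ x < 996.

197

Baby-step giant-step with m = ceil(sqrt(996)) = 32.
Baby table (685^j mod 997 for j=0..31):
  0:1  1:685  2:635  3:283  4:437  5:245  6:329  7:43
  8:542  9:386  10:205  11:845  12:565  13:189  14:852  15:375
  16:646  17:839  18:443  19:367  20:151  21:744  22:173  23:859
  24:185  25:106  26:826  27:511  28:88  29:460  30:48  31:976
Giant step factor: 685^(-32) ≡ 502 (mod 997).
Scan 574·502^i mod 997 for i = 0, 1, …:
  i=0: 574   i=1: 15   i=2: 551   i=3: 433
  i=4: 20   i=5: 70   i=6: 245
Match at i=6, j=5: x = 6·32 + 5 = 197.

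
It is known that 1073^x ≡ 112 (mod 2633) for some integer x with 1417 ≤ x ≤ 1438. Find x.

1432

Compute 1073^1417 mod 2633 = 6, then multiply by 1073 repeatedly:
  1073^1417=6  1073^1418=1172  1073^1419=1615  1073^1420=381  1073^1421=698
  1073^1422=1182  1073^1423=1813  1073^1424=2195  1073^1425=1333  1073^1426=590
  1073^1427=1150  1073^1428=1706  1073^1429=603  1073^1430=1934  1073^1431=378
  1073^1432=112
Found 112 at exponent 1432.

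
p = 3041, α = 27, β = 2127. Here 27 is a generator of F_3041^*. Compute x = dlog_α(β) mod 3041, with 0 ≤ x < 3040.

1324

Baby-step giant-step with m = ceil(sqrt(3040)) = 56.
Baby table (27^j mod 3041 for j=0..55):
  0:1  1:27  2:729  3:1437  4:2307  5:1469  6:130  7:469
  8:499  9:1309  10:1892  11:2428  12:1695  13:150  14:1009  15:2915
  16:2680  17:2417  18:1398  19:1254  20:407  21:1866  22:1726  23:987
  24:2321  25:1847  26:1213  27:2341  28:2387  29:588  30:671  31:2912
  32:2599  33:230  34:128  35:415  36:2082  37:1476  38:319  39:2531
  40:1435  41:2253  42:11  43:297  44:1937  45:602  46:1049  47:954
  48:1430  49:2118  50:2448  51:2235  52:2566  53:2380  54:399  55:1650
Giant step factor: 27^(-56) ≡ 1402 (mod 3041).
Scan 2127·1402^i mod 3041 for i = 0, 1, …:
  i=0: 2127   i=1: 1874   i=2: 2965   i=3: 2924
  i=4: 180   i=5: 2998   i=6: 534   i=7: 582
  i=8: 976   i=9: 2943     …   i=22: 2600
  i=23: 2082
Match at i=23, j=36: x = 23·56 + 36 = 1324.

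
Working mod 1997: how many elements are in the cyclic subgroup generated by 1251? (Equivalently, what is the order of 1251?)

998

The order of 1251 must divide p − 1 = 1996 = 2^2 · 499.
Divisors: 1, 2, 4, 499, 998, 1996.
Check each in increasing order: 1251^1 ≡ 1251;  1251^2 ≡ 1350;  1251^4 ≡ 1236;  1251^499 ≡ 1996;  1251^998 ≡ 1.
Smallest exponent giving 1 is 998.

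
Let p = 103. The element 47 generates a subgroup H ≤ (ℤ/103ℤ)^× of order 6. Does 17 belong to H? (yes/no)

no

⟨47⟩ has order 6; its elements mod 103 are {1, 46, 47, 56, 57, 102}.
17 is not in this set.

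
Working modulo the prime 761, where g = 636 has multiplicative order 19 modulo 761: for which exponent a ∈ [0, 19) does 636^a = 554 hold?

Successive powers of 636 modulo 761:
  636^0=1  636^1=636  636^2=405  636^3=362  636^4=410  636^5=498
  636^6=152  636^7=25  636^8=680  636^9=232  636^10=679  636^11=357
  636^12=274  636^13=756  636^14=625  636^15=258  636^16=473  636^17=233
  636^18=554
So 636^18 ≡ 554 (mod 761), giving a = 18.

18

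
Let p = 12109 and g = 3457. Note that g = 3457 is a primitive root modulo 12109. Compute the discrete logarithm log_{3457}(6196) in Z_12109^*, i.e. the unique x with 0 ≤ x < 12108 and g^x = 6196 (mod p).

9352

Baby-step giant-step with m = ceil(sqrt(12108)) = 111.
Baby table (3457^j mod 12109 for j=0..110):
  0:1  1:3457  2:11375  3:5452  4:5960  5:6311  6:8818  7:5473
  8:5903  9:3006  10:2220  11:9543  12:5235  13:6549  14:8172  15:307
  16:7816  17:4733  18:2722  19:1261  20:37  21:6819  22:9169  23:7980
  24:2558  25:3436  26:11432  27:8757  28:449  29:2241  30:9486  31:1930
  32:12060  33:133  34:11748  35:11359  36:10685  37:5595  38:3842  39:10330
  40:1369  41:10123  42:201  43:4644  44:9883  45:6042  46:11278  47:9175
  48:4504  49:10263  50:11930  51:10865  52:10296  53:4921  54:10861  55:8577
  56:7857  57:1162  58:8955  59:6831  60:2217  61:11281  62:7437  63:2302
  64:2401  65:5592  66:5580  67:423  68:9231  69:4352  70:5486  71:2408
  72:5573  73:442  74:2260  75:2515  76:93  77:6667  78:4392  79:10567
  80:9375  81:5691  82:8771  83:411  84:4074  85:1051  86:607  87:3542
  88:2495  89:3607  90:9238  91:4333  92:348  93:4245  94:10966  95:8292
  96:3441  97:4499  98:5087  99:3491  100:7823  101:4714  102:9693  103:3098
  104:5430  105:2560  106:10350  107:9964  108:7552  109:260  110:2754
Giant step factor: 3457^(-111) ≡ 6951 (mod 12109).
Scan 6196·6951^i mod 12109 for i = 0, 1, …:
  i=0: 6196   i=1: 8792   i=2: 11178   i=3: 6934
  i=4: 4414   i=5: 9617   i=6: 6087   i=7: 1891
  i=8: 6076   i=9: 10193     …   i=83: 8233
  i=84: 449
Match at i=84, j=28: x = 84·111 + 28 = 9352.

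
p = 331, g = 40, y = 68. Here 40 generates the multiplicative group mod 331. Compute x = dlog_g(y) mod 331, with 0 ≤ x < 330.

204

Baby-step giant-step with m = ceil(sqrt(330)) = 19.
Baby table (40^j mod 331 for j=0..18):
  0:1  1:40  2:276  3:117  4:46  5:185  6:118  7:86
  8:130  9:235  10:132  11:315  12:22  13:218  14:114  15:257
  16:19  17:98  18:279
Giant step factor: 40^(-19) ≡ 250 (mod 331).
Scan 68·250^i mod 331 for i = 0, 1, …:
  i=0: 68   i=1: 119   i=2: 291   i=3: 261
  i=4: 43   i=5: 158   i=6: 111   i=7: 277
  i=8: 71   i=9: 207   i=10: 114
Match at i=10, j=14: x = 10·19 + 14 = 204.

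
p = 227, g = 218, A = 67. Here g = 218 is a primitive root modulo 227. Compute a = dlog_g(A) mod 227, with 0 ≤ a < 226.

123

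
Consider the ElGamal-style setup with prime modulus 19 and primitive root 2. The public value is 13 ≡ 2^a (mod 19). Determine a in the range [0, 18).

5

Successive powers of 2 modulo 19:
  2^0=1  2^1=2  2^2=4  2^3=8  2^4=16  2^5=13
So 2^5 ≡ 13 (mod 19), giving a = 5.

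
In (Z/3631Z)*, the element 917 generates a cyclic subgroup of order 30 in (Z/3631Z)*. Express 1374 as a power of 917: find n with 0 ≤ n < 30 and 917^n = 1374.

29

Successive powers of 917 modulo 3631:
  917^0=1  917^1=917  917^2=2128  917^3=1529  917^4=527  917^5=336
  917^6=3108  917^7=3332  917^8=1773  917^9=2784  917^10=335  917^11=2191
  917^12=1204  917^13=244  917^14=2257  917^15=3630  917^16=2714  917^17=1503
  917^18=2102  917^19=3104  917^20=3295  917^21=523  917^22=299  917^23=1858
  917^24=847  917^25=3296  917^26=1440  917^27=2427  917^28=3387  917^29=1374
So 917^29 ≡ 1374 (mod 3631), giving n = 29.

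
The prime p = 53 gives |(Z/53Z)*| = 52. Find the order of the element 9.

26

The order of 9 must divide p − 1 = 52 = 2^2 · 13.
Divisors: 1, 2, 4, 13, 26, 52.
Check each in increasing order: 9^1 ≡ 9;  9^2 ≡ 28;  9^4 ≡ 42;  9^13 ≡ 52;  9^26 ≡ 1.
Smallest exponent giving 1 is 26.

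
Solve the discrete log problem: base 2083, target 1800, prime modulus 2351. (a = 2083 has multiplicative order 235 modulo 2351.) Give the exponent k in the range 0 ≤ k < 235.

Baby-step giant-step with m = ceil(sqrt(235)) = 16.
Baby table (2083^j mod 2351 for j=0..15):
  0:1  1:2083  2:1294  3:1156  4:524  5:628  6:968  7:1537
  8:1860  9:2283  10:1767  11:1346  12:1326  13:1984  14:1965  15:4
Giant step factor: 2083^(-16) ≡ 2033 (mod 2351).
Scan 1800·2033^i mod 2351 for i = 0, 1, …:
  i=0: 1800   i=1: 1244   i=2: 1727   i=3: 948
  i=4: 1815   i=5: 1176   i=6: 2192   i=7: 1191
  i=8: 2124   i=9: 1656   i=10: 16   i=11: 1965
Match at i=11, j=14: k = 11·16 + 14 = 190.

190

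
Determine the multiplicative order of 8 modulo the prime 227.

226

The order of 8 must divide p − 1 = 226 = 2 · 113.
Divisors: 1, 2, 113, 226.
Check each in increasing order: 8^1 ≡ 8;  8^2 ≡ 64;  8^113 ≡ 226;  8^226 ≡ 1.
Smallest exponent giving 1 is 226.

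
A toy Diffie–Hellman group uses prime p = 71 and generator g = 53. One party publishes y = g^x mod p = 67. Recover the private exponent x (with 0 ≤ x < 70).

Baby-step giant-step with m = ceil(sqrt(70)) = 9.
Baby table (53^j mod 71 for j=0..8):
  0:1  1:53  2:40  3:61  4:38  5:26  6:29  7:46
  8:24
Giant step factor: 53^(-9) ≡ 59 (mod 71).
Scan 67·59^i mod 71 for i = 0, 1, …:
  i=0: 67   i=1: 48   i=2: 63   i=3: 25
  i=4: 55   i=5: 50   i=6: 39   i=7: 29
Match at i=7, j=6: x = 7·9 + 6 = 69.

69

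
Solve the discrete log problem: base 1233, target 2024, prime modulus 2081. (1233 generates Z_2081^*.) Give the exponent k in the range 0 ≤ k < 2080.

Baby-step giant-step with m = ceil(sqrt(2080)) = 46.
Baby table (1233^j mod 2081 for j=0..45):
  0:1  1:1233  2:1159  3:1481  4:1036  5:1735  6:2068  7:619
  8:1581  9:1557  10:1099  11:336  12:169  13:277  14:257  15:569
  16:280  17:1875  18:1965  19:561  20:821  21:927  22:522  23:597
  24:1508  25:1031  26:1813  27:435  28:1538  29:563  30:1206  31:1164
  32:1403  33:588  34:816  35:1005  36:970  37:1516  38:490  39:680
  40:1878  41:1502  42:1957  43:1102  44:1954  45:1565
Giant step factor: 1233^(-46) ≡ 317 (mod 2081).
Scan 2024·317^i mod 2081 for i = 0, 1, …:
  i=0: 2024   i=1: 660   i=2: 1120   i=3: 1270
  i=4: 957   i=5: 1624   i=6: 801   i=7: 35
  i=8: 690   i=9: 225     …   i=39: 740
  i=40: 1508
Match at i=40, j=24: k = 40·46 + 24 = 1864.

1864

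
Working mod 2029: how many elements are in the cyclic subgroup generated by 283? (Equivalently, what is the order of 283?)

2028

The order of 283 must divide p − 1 = 2028 = 2^2 · 3 · 13^2.
Divisors: 1, 2, 3, 4, 6, 12, 13, 26, 39, 52, 78, 156, 169, 338, 507, 676, 1014, 2028.
Check each in increasing order: 283^1 ≡ 283;  283^2 ≡ 958;  283^3 ≡ 1257;  283^4 ≡ 656;  283^6 ≡ 1487;  283^12 ≡ 1588;  283^13 ≡ 995;  283^26 ≡ 1902;  283^39 ≡ 1462;  283^52 ≡ 1926;  283^78 ≡ 907;  283^156 ≡ 904;  283^169 ≡ 633;  283^338 ≡ 976;  283^507 ≡ 992;  283^676 ≡ 975;  283^1014 ≡ 2028;  283^2028 ≡ 1.
Smallest exponent giving 1 is 2028.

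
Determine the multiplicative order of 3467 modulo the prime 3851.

275

The order of 3467 must divide p − 1 = 3850 = 2 · 5^2 · 7 · 11.
Divisors: 1, 2, 5, 7, 10, 11, 14, 22, 25, 35, 50, 55, 70, 77, 110, 154, 175, 275, 350, 385, 550, 770, 1925, 3850.
Check each in increasing order: 3467^1 ≡ 3467;  3467^2 ≡ 1118;  3467^5 ≡ 2420;  3467^7 ≡ 2158;  3467^10 ≡ 2880;  3467^11 ≡ 3168;  3467^14 ≡ 1105;  3467^22 ≡ 518;  3467^25 ≡ 81;  3467^35 ≡ 2220;  3467^50 ≡ 2710;  3467^55 ≡ 3798;  3467^70 ≡ 2971;  3467^77 ≡ 3354;  3467^110 ≡ 2809;  3467^154 ≡ 545;  3467^175 ≡ 729;  3467^275 ≡ 1.
Smallest exponent giving 1 is 275.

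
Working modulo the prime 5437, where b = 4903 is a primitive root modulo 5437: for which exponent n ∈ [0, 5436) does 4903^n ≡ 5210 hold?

3909

Baby-step giant-step with m = ceil(sqrt(5436)) = 74.
Baby table (4903^j mod 5437 for j=0..73):
  0:1  1:4903  2:2432  3:755  4:4605  5:3891  6:4577  7:2532
  8:1725  9:3140  10:3273  11:2932  12:168  13:2717  14:801  15:1789
  16:1586  17:1248  18:2319  19:1290  20:1639  21:131  22:727  23:3246
  24:1039  25:5185  26:4080  27:1517  28:35  29:3058  30:3565  31:4677
  32:3502  33:260  34:2522  35:1628  36:568  37:1160  38:378  39:4754
  40:443  41:2666  42:850  43:2808  44:1140  45:184  46:5047  47:1654
  48:2995  49:4585  50:3697  51:4870  52:3743  53:2054  54:1438  55:4162
  56:1225  57:3727  58:5161  59:585  60:2956  61:3663  62:1278  63:2610
  64:3569  65:2541  66:2356  67:3280  68:4631  69:881  70:2565  71:414
  72:1841  73:1003
Giant step factor: 4903^(-74) ≡ 1702 (mod 5437).
Scan 5210·1702^i mod 5437 for i = 0, 1, …:
  i=0: 5210   i=1: 5110   i=2: 3457   i=3: 980
  i=4: 4238   i=5: 3614   i=6: 1781   i=7: 2853
  i=8: 565   i=9: 4718     …   i=51: 4139
  i=52: 3663
Match at i=52, j=61: n = 52·74 + 61 = 3909.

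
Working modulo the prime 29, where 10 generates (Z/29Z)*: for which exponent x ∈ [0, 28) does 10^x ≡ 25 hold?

8

Successive powers of 10 modulo 29:
  10^0=1  10^1=10  10^2=13  10^3=14  10^4=24  10^5=8
  10^6=22  10^7=17  10^8=25
So 10^8 ≡ 25 (mod 29), giving x = 8.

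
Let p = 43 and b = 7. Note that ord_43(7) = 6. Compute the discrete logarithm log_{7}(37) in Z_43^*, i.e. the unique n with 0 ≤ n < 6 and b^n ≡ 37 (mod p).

5

Successive powers of 7 modulo 43:
  7^0=1  7^1=7  7^2=6  7^3=42  7^4=36  7^5=37
So 7^5 ≡ 37 (mod 43), giving n = 5.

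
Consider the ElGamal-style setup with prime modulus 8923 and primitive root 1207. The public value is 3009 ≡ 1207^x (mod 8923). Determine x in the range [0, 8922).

6699

Baby-step giant-step with m = ceil(sqrt(8922)) = 95.
Baby table (1207^j mod 8923 for j=0..94):
  0:1  1:1207  2:2400  3:5748  4:4665  5:242  6:6558  7:805
  8:7951  9:4632  10:5026  11:7665  12:7427  13:5697  14:5569  15:2764
  16:7869  17:3811  18:4532  19:325  20:8586  21:3699  22:3193  23:8138
  24:7266  25:7676  26:2858  27:5328  28:6336  29:541  30:1608  31:4565
  32:4464  33:7479  34:6000  35:5447  36:7201  37:605  38:7472  39:6474
  40:6493  41:2657  42:3642  43:5778  44:5183  45:858  46:538  47:6910
  48:6288  49:5066  50:2407  51:5274  52:3619  53:4786  54:3521  55:2499
  56:319  57:1344  58:7145  59:4397  60:6917  61:5814  62:4020  63:6951
  64:2237  65:5313  66:6077  67:233  68:4618  69:5974  70:834  71:7262
  72:2848  73:2181  74:182  75:5522  76:8496  77:2145  78:1345  79:8352
  80:6797  81:3742  82:1556  83:4262  84:4586  85:3042  86:4341  87:1786
  88:5259  89:3360  90:4478  91:6531  92:3908  93:5612  94:1127
Giant step factor: 1207^(-95) ≡ 2076 (mod 8923).
Scan 3009·2076^i mod 8923 for i = 0, 1, …:
  i=0: 3009   i=1: 584   i=2: 7779   i=3: 7497
  i=4: 2060   i=5: 2443   i=6: 3404   i=7: 8611
  i=8: 3667   i=9: 1373     …   i=69: 97
  i=70: 5066
Match at i=70, j=49: x = 70·95 + 49 = 6699.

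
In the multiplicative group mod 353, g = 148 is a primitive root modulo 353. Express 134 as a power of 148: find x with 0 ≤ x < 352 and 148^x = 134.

Baby-step giant-step with m = ceil(sqrt(352)) = 19.
Baby table (148^j mod 353 for j=0..18):
  0:1  1:148  2:18  3:193  4:324  5:297  6:184  7:51
  8:135  9:212  10:312  11:286  12:321  13:206  14:130  15:178
  16:222  17:27  18:113
Giant step factor: 148^(-19) ≡ 284 (mod 353).
Scan 134·284^i mod 353 for i = 0, 1, …:
  i=0: 134   i=1: 285   i=2: 103   i=3: 306
  i=4: 66   i=5: 35   i=6: 56   i=7: 19
  i=8: 101   i=9: 91     …   i=14: 195
  i=15: 312
Match at i=15, j=10: x = 15·19 + 10 = 295.

295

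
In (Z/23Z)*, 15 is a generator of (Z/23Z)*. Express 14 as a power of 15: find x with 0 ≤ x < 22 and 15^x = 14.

9

Successive powers of 15 modulo 23:
  15^0=1  15^1=15  15^2=18  15^3=17  15^4=2  15^5=7
  15^6=13  15^7=11  15^8=4  15^9=14
So 15^9 ≡ 14 (mod 23), giving x = 9.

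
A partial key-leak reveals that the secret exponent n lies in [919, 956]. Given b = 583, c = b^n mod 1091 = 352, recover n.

937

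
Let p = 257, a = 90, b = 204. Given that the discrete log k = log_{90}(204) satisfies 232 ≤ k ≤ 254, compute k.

241

Compute 90^232 mod 257 = 223, then multiply by 90 repeatedly:
  90^232=223  90^233=24  90^234=104  90^235=108  90^236=211
  90^237=229  90^238=50  90^239=131  90^240=225  90^241=204
Found 204 at exponent 241.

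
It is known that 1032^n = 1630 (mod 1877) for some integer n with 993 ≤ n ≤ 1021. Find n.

Compute 1032^993 mod 1877 = 741, then multiply by 1032 repeatedly:
  1032^993=741  1032^994=773  1032^995=11  1032^996=90  1032^997=907
  1032^998=1278  1032^999=1242  1032^1000=1630
Found 1630 at exponent 1000.

1000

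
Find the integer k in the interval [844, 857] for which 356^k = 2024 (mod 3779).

853

Compute 356^844 mod 3779 = 460, then multiply by 356 repeatedly:
  356^844=460  356^845=1263  356^846=3706  356^847=465  356^848=3043
  356^849=2514  356^850=3140  356^851=3035  356^852=3445  356^853=2024
Found 2024 at exponent 853.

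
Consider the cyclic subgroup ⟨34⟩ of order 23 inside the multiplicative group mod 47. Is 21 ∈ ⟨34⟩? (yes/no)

⟨34⟩ has order 23; its elements mod 47 are {1, 2, 3, 4, 6, 7, 8, 9, 12, 14, 16, 17, 18, 21, 24, 25, 27, 28, 32, 34, 36, 37, 42}.
21 is in this set.

yes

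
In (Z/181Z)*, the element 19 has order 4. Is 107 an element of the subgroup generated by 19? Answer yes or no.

no

⟨19⟩ has order 4; its elements mod 181 are {1, 19, 162, 180}.
107 is not in this set.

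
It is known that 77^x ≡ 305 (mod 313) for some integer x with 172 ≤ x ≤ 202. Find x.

Compute 77^172 mod 313 = 70, then multiply by 77 repeatedly:
  77^172=70  77^173=69  77^174=305
Found 305 at exponent 174.

174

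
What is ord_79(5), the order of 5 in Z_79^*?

The order of 5 must divide p − 1 = 78 = 2 · 3 · 13.
Divisors: 1, 2, 3, 6, 13, 26, 39, 78.
Check each in increasing order: 5^1 ≡ 5;  5^2 ≡ 25;  5^3 ≡ 46;  5^6 ≡ 62;  5^13 ≡ 23;  5^26 ≡ 55;  5^39 ≡ 1.
Smallest exponent giving 1 is 39.

39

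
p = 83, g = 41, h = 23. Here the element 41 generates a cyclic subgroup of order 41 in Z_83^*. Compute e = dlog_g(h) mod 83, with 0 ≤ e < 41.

Successive powers of 41 modulo 83:
  41^0=1  41^1=41  41^2=21  41^3=31  41^4=26  41^5=70
  41^6=48  41^7=59  41^8=12  41^9=77  41^10=3  41^11=40
  41^12=63  41^13=10  41^14=78  41^15=44  41^16=61  41^17=11
  41^18=36  41^19=65  41^20=9  41^21=37  41^22=23
So 41^22 ≡ 23 (mod 83), giving e = 22.

22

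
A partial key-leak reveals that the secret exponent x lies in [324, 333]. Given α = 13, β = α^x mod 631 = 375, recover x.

Compute 13^324 mod 631 = 180, then multiply by 13 repeatedly:
  13^324=180  13^325=447  13^326=132  13^327=454  13^328=223
  13^329=375
Found 375 at exponent 329.

329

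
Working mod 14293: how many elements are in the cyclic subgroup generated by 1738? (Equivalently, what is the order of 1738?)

The order of 1738 must divide p − 1 = 14292 = 2^2 · 3^2 · 397.
Divisors: 1, 2, 3, 4, 6, 9, 12, 18, 36, 397, 794, 1191, 1588, 2382, 3573, 4764, 7146, 14292.
Check each in increasing order: 1738^1 ≡ 1738;  1738^2 ≡ 4821;  1738^3 ≡ 3200;  1738^4 ≡ 1623;  1738^6 ≡ 6212;  1738^9 ≡ 11130;  1738^12 ≡ 12137;  1738^18 ≡ 13762;  1738^36 ≡ 10394;  1738^397 ≡ 10212;  1738^794 ≡ 3216;  1738^1191 ≡ 10771;  1738^1588 ≡ 8817;  1738^2382 ≡ 12453;  1738^3573 ≡ 5751;  1738^4764 ≡ 12452;  1738^7146 ≡ 14292;  1738^14292 ≡ 1.
Smallest exponent giving 1 is 14292.

14292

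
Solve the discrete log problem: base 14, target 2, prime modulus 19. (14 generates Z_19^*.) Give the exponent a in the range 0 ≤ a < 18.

13

Successive powers of 14 modulo 19:
  14^0=1  14^1=14  14^2=6  14^3=8  14^4=17  14^5=10
  14^6=7  14^7=3  14^8=4  14^9=18  14^10=5  14^11=13
  14^12=11  14^13=2
So 14^13 ≡ 2 (mod 19), giving a = 13.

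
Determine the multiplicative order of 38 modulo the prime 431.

215

The order of 38 must divide p − 1 = 430 = 2 · 5 · 43.
Divisors: 1, 2, 5, 10, 43, 86, 215, 430.
Check each in increasing order: 38^1 ≡ 38;  38^2 ≡ 151;  38^5 ≡ 128;  38^10 ≡ 6;  38^43 ≡ 405;  38^86 ≡ 245;  38^215 ≡ 1.
Smallest exponent giving 1 is 215.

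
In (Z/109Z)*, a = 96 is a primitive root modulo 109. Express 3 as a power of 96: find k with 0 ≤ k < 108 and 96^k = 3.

Successive powers of 96 modulo 109:
  96^0=1  96^1=96  96^2=60  96^3=92  96^4=3
So 96^4 ≡ 3 (mod 109), giving k = 4.

4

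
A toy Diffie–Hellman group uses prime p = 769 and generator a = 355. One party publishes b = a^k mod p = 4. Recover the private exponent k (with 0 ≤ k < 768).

Baby-step giant-step with m = ceil(sqrt(768)) = 28.
Baby table (355^j mod 769 for j=0..27):
  0:1  1:355  2:678  3:762  4:591  5:637  6:49  7:477
  8:155  9:426  10:506  11:453  12:94  13:303  14:674  15:111
  16:186  17:665  18:761  19:236  20:728  21:56  22:655  23:287
  24:377  25:29  26:298  27:437
Giant step factor: 355^(-28) ≡ 447 (mod 769).
Scan 4·447^i mod 769 for i = 0, 1, …:
  i=0: 4   i=1: 250   i=2: 245   i=3: 317
  i=4: 203   i=5: 768   i=6: 322   i=7: 131
  i=8: 113   i=9: 526     …   i=17: 633
  i=18: 728
Match at i=18, j=20: k = 18·28 + 20 = 524.

524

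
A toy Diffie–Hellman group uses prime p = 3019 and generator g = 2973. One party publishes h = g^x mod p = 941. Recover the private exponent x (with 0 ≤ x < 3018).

Baby-step giant-step with m = ceil(sqrt(3018)) = 55.
Baby table (2973^j mod 3019 for j=0..54):
  0:1  1:2973  2:2116  3:2291  4:279  5:2261  6:1659  7:2180
  8:2366  9:2867  10:954  11:1401  12:1972  13:2877  14:494  15:1428
  16:730  17:2648  18:1971  19:2923  20:1397  21:2156  22:451  23:387
  24:312  25:743  26:2050  27:2308  28:2516  29:2005  30:1359  31:885
  32:1556  33:880  34:1786  35:2376  36:2407  37:981  38:159  39:1743
  40:1335  41:1989  42:2095  43:238  44:1128  45:2454  46:1838  47:3003
  48:736  49:2372  50:2591  51:1574  52:52  53:627  54:1348
Giant step factor: 2973^(-55) ≡ 1363 (mod 3019).
Scan 941·1363^i mod 3019 for i = 0, 1, …:
  i=0: 941   i=1: 2527   i=2: 2641   i=3: 1035
  i=4: 832   i=5: 1891   i=6: 2226   i=7: 2962
  i=8: 803   i=9: 1611     …   i=32: 1732
  i=33: 2877
Match at i=33, j=13: x = 33·55 + 13 = 1828.

1828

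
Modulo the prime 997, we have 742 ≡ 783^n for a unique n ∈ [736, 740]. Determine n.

736

Compute 783^736 mod 997 = 742, then multiply by 783 repeatedly:
  783^736=742
Found 742 at exponent 736.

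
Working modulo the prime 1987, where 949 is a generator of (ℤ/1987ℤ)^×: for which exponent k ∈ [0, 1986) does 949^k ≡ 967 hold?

483

Baby-step giant-step with m = ceil(sqrt(1986)) = 45.
Baby table (949^j mod 1987 for j=0..44):
  0:1  1:949  2:490  3:52  4:1660  5:1636  6:717  7:879
  8:1618  9:1518  10:7  11:682  12:1443  13:364  14:1685  15:1517
  16:1045  17:192  18:1391  19:691  20:49  21:800  22:166  23:561
  24:1860  25:684  26:1354  27:1344  28:1789  29:863  30:343  31:1626
  32:1162  33:1940  34:1098  35:814  36:1530  37:1460  38:601  39:80
  40:414  41:1447  42:186  43:1658  44:1725
Giant step factor: 949^(-45) ≡ 1919 (mod 1987).
Scan 967·1919^i mod 1987 for i = 0, 1, …:
  i=0: 967   i=1: 1802   i=2: 658   i=3: 957
  i=4: 495   i=5: 119   i=6: 1843   i=7: 1844
  i=8: 1776   i=9: 439   i=10: 1940
Match at i=10, j=33: k = 10·45 + 33 = 483.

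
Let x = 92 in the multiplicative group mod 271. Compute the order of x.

270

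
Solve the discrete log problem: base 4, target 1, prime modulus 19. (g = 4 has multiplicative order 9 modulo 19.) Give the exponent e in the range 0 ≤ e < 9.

0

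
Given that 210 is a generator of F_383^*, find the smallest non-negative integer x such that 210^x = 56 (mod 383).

220

Baby-step giant-step with m = ceil(sqrt(382)) = 20.
Baby table (210^j mod 383 for j=0..19):
  0:1  1:210  2:55  3:60  4:344  5:236  6:153  7:341
  8:372  9:371  10:161  11:106  12:46  13:85  14:232  15:79
  16:121  17:132  18:144  19:366
Giant step factor: 210^(-20) ≡ 137 (mod 383).
Scan 56·137^i mod 383 for i = 0, 1, …:
  i=0: 56   i=1: 12   i=2: 112   i=3: 24
  i=4: 224   i=5: 48   i=6: 65   i=7: 96
  i=8: 130   i=9: 192   i=10: 260   i=11: 1
Match at i=11, j=0: x = 11·20 + 0 = 220.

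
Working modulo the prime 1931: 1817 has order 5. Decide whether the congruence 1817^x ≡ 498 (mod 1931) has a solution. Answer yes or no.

no

498 ∈ ⟨1817⟩ iff 498^5 ≡ 1 (mod 1931), since |⟨1817⟩| = 5.
498^5 mod 1931 = 975.
Since 975 ≠ 1, 498 does not lie in the subgroup.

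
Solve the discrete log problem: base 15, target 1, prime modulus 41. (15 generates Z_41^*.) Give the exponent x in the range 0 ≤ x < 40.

Successive powers of 15 modulo 41:
  15^0=1
So 15^0 ≡ 1 (mod 41), giving x = 0.

0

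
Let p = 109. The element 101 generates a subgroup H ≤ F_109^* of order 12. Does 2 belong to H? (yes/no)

⟨101⟩ has order 12; its elements mod 109 are {1, 8, 33, 41, 45, 46, 63, 64, 68, 76, 101, 108}.
2 is not in this set.

no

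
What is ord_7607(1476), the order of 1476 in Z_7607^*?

The order of 1476 must divide p − 1 = 7606 = 2 · 3803.
Divisors: 1, 2, 3803, 7606.
Check each in increasing order: 1476^1 ≡ 1476;  1476^2 ≡ 2974;  1476^3803 ≡ 7606;  1476^7606 ≡ 1.
Smallest exponent giving 1 is 7606.

7606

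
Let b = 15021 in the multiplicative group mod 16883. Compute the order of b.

16882

The order of 15021 must divide p − 1 = 16882 = 2 · 23 · 367.
Divisors: 1, 2, 23, 46, 367, 734, 8441, 16882.
Check each in increasing order: 15021^1 ≡ 15021;  15021^2 ≡ 6029;  15021^23 ≡ 14988;  15021^46 ≡ 11829;  15021^367 ≡ 4786;  15021^734 ≡ 12448;  15021^8441 ≡ 16882;  15021^16882 ≡ 1.
Smallest exponent giving 1 is 16882.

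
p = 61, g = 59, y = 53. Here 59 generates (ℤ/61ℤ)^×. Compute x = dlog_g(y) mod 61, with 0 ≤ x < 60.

Successive powers of 59 modulo 61:
  59^0=1  59^1=59  59^2=4  59^3=53
So 59^3 ≡ 53 (mod 61), giving x = 3.

3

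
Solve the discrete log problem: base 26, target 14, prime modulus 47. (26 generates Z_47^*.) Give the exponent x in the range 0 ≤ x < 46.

16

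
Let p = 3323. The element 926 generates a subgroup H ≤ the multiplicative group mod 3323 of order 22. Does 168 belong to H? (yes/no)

⟨926⟩ has order 22; its elements mod 3323 are {1, 73, 117, 142, 226, 397, 926, 1138, 1231, 1317, 1428, 1895, 2006, 2092, 2185, 2397, 2926, 3097, 3181, 3206, 3250, 3322}.
168 is not in this set.

no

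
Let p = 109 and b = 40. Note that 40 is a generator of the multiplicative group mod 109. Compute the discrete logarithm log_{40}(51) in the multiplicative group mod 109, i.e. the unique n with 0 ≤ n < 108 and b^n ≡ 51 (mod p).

43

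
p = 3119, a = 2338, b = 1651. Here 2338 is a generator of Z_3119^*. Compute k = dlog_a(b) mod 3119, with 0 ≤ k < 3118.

1105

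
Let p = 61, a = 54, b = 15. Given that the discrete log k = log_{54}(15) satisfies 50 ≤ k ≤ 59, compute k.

Compute 54^50 mod 61 = 14, then multiply by 54 repeatedly:
  54^50=14  54^51=24  54^52=15
Found 15 at exponent 52.

52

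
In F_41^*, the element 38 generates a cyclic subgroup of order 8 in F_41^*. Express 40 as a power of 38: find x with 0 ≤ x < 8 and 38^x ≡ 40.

4

Successive powers of 38 modulo 41:
  38^0=1  38^1=38  38^2=9  38^3=14  38^4=40
So 38^4 ≡ 40 (mod 41), giving x = 4.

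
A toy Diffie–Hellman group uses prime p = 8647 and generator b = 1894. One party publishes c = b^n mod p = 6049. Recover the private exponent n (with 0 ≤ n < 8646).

656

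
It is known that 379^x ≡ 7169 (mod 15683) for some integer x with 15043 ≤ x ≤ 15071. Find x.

15063

Compute 379^15043 mod 15683 = 9418, then multiply by 379 repeatedly:
  379^15043=9418  379^15044=9381  379^15045=11041  379^15046=12861  379^15047=12589
  379^15048=3599  379^15049=15283  379^15050=5230  379^15051=6112  379^15052=11047
  379^15053=15135  379^15054=11870  379^15055=13392  379^15056=9959  379^15057=10541
  379^15058=11557  379^15059=4546  379^15060=13487  379^15061=14598  379^15062=12226
  379^15063=7169
Found 7169 at exponent 15063.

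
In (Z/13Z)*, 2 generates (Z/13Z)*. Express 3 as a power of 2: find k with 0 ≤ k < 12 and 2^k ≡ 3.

Successive powers of 2 modulo 13:
  2^0=1  2^1=2  2^2=4  2^3=8  2^4=3
So 2^4 ≡ 3 (mod 13), giving k = 4.

4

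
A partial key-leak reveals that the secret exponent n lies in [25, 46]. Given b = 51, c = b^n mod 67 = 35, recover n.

26

Compute 51^25 mod 67 = 2, then multiply by 51 repeatedly:
  51^25=2  51^26=35
Found 35 at exponent 26.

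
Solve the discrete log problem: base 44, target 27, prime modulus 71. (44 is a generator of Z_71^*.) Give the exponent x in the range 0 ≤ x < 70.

36

Baby-step giant-step with m = ceil(sqrt(70)) = 9.
Baby table (44^j mod 71 for j=0..8):
  0:1  1:44  2:19  3:55  4:6  5:51  6:43  7:46
  8:36
Giant step factor: 44^(-9) ≡ 42 (mod 71).
Scan 27·42^i mod 71 for i = 0, 1, …:
  i=0: 27   i=1: 69   i=2: 58   i=3: 22
  i=4: 1
Match at i=4, j=0: x = 4·9 + 0 = 36.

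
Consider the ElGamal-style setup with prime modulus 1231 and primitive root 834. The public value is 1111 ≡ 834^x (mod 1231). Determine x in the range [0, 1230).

1212

Baby-step giant-step with m = ceil(sqrt(1230)) = 36.
Baby table (834^j mod 1231 for j=0..35):
  0:1  1:834  2:41  3:957  4:450  5:1076  6:1216  7:1031
  8:616  9:417  10:636  11:1094  12:225  13:538  14:608  15:1131
  16:308  17:824  18:318  19:547  20:728  21:269  22:304  23:1181
  24:154  25:412  26:159  27:889  28:364  29:750  30:152  31:1206
  32:77  33:206  34:695  35:1060
Giant step factor: 834^(-36) ≡ 859 (mod 1231).
Scan 1111·859^i mod 1231 for i = 0, 1, …:
  i=0: 1111   i=1: 324   i=2: 110   i=3: 934
  i=4: 925   i=5: 580   i=6: 896   i=7: 289
  i=8: 820   i=9: 248     …   i=32: 946
  i=33: 154
Match at i=33, j=24: x = 33·36 + 24 = 1212.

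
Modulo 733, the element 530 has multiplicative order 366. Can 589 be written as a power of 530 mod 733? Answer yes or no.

yes

589 ∈ ⟨530⟩ iff 589^366 ≡ 1 (mod 733), since |⟨530⟩| = 366.
589^366 mod 733 = 1.
Since 1 = 1, 589 lies in the subgroup.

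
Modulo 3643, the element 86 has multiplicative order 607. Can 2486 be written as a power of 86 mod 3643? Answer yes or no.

yes

2486 ∈ ⟨86⟩ iff 2486^607 ≡ 1 (mod 3643), since |⟨86⟩| = 607.
2486^607 mod 3643 = 1.
Since 1 = 1, 2486 lies in the subgroup.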